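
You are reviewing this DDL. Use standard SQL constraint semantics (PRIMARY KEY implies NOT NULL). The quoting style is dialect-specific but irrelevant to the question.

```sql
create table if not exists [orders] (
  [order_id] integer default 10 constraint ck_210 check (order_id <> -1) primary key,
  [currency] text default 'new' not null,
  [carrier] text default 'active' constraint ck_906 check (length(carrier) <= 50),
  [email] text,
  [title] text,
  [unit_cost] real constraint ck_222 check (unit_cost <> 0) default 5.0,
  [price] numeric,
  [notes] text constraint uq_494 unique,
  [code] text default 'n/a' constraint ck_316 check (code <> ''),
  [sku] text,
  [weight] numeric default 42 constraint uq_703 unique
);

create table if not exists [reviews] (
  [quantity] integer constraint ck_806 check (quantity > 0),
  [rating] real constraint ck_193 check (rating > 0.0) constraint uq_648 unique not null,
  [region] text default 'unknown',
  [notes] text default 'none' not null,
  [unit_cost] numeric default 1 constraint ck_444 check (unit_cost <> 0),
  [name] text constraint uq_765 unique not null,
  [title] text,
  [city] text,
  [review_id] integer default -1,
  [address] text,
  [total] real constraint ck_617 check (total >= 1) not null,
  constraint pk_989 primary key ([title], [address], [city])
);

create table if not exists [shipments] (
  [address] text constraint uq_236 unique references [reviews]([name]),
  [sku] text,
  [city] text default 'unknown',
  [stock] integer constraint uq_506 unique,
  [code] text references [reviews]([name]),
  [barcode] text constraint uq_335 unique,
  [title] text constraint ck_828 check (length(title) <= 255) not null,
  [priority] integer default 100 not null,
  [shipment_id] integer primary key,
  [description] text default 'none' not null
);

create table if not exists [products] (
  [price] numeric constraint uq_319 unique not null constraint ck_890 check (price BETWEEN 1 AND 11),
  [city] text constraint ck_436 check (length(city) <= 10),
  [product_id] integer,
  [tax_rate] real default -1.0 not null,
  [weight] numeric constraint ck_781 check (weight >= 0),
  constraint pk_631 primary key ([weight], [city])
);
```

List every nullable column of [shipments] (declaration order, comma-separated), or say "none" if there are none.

address, sku, city, stock, code, barcode

- address: a foreign key column may be NULL unless separately constrained → nullable.
- sku: no NOT NULL constraint applies → nullable.
- city: DEFAULT only fills an omitted column; an explicit NULL is still allowed → nullable.
- stock: UNIQUE does not imply NOT NULL → nullable.
- code: a foreign key column may be NULL unless separately constrained → nullable.
- barcode: UNIQUE does not imply NOT NULL → nullable.
- title: declared NOT NULL → not nullable.
- priority: declared NOT NULL → not nullable.
- shipment_id: part of the PRIMARY KEY, which implies NOT NULL → not nullable.
- description: declared NOT NULL → not nullable.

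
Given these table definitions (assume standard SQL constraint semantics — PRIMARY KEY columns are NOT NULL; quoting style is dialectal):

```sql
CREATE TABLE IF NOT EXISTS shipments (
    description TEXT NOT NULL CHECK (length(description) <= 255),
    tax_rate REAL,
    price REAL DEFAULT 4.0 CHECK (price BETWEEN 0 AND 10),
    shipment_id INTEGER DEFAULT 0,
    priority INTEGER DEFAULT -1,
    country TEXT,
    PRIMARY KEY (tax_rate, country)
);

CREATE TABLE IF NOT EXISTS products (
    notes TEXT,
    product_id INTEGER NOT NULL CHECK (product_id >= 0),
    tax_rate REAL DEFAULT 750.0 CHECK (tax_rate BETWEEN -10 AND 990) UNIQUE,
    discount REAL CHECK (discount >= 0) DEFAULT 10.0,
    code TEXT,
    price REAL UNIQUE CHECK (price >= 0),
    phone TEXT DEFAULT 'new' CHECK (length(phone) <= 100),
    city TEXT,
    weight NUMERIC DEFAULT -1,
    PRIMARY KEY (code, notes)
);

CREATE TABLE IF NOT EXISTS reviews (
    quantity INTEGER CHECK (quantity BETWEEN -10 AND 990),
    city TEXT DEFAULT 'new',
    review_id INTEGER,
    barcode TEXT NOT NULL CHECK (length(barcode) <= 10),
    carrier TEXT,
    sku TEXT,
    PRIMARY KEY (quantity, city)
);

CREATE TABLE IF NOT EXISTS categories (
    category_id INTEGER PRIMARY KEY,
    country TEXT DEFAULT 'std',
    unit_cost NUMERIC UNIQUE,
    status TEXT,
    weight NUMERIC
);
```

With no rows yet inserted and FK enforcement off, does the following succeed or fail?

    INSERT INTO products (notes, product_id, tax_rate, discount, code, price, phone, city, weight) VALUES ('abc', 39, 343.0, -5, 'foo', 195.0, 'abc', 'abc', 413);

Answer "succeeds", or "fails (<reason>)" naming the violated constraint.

fails (CHECK on discount)

The value -5 for discount violates CHECK (discount >= 0).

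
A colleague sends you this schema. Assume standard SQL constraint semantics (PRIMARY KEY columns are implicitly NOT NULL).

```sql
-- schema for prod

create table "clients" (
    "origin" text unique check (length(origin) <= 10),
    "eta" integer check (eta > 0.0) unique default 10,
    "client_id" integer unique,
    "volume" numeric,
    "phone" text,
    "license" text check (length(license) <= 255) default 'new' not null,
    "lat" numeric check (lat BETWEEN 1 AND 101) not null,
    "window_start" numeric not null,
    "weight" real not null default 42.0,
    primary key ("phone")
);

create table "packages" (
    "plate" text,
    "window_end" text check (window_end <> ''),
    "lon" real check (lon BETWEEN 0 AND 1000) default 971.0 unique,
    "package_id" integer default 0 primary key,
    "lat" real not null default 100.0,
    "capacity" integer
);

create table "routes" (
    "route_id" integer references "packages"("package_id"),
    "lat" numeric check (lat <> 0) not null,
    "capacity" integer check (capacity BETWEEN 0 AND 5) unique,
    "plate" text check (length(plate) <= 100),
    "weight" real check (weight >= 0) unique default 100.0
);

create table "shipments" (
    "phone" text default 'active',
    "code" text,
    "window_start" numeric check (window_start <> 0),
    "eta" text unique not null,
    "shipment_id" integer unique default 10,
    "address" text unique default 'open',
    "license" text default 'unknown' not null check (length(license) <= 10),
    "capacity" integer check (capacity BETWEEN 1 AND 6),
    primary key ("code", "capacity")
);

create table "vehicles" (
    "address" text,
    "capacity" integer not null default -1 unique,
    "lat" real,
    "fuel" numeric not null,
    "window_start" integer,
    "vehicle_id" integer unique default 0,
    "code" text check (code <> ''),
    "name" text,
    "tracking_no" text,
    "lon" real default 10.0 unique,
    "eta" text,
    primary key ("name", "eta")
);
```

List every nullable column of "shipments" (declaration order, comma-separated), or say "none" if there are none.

phone, window_start, shipment_id, address

- phone: DEFAULT only fills an omitted column; an explicit NULL is still allowed → nullable.
- code: part of the PRIMARY KEY, which implies NOT NULL → not nullable.
- window_start: CHECK does not forbid NULL (a CHECK constraint passes when its expression is NULL) → nullable.
- eta: declared NOT NULL → not nullable.
- shipment_id: UNIQUE does not imply NOT NULL → nullable.
- address: UNIQUE does not imply NOT NULL → nullable.
- license: declared NOT NULL → not nullable.
- capacity: part of the PRIMARY KEY, which implies NOT NULL → not nullable.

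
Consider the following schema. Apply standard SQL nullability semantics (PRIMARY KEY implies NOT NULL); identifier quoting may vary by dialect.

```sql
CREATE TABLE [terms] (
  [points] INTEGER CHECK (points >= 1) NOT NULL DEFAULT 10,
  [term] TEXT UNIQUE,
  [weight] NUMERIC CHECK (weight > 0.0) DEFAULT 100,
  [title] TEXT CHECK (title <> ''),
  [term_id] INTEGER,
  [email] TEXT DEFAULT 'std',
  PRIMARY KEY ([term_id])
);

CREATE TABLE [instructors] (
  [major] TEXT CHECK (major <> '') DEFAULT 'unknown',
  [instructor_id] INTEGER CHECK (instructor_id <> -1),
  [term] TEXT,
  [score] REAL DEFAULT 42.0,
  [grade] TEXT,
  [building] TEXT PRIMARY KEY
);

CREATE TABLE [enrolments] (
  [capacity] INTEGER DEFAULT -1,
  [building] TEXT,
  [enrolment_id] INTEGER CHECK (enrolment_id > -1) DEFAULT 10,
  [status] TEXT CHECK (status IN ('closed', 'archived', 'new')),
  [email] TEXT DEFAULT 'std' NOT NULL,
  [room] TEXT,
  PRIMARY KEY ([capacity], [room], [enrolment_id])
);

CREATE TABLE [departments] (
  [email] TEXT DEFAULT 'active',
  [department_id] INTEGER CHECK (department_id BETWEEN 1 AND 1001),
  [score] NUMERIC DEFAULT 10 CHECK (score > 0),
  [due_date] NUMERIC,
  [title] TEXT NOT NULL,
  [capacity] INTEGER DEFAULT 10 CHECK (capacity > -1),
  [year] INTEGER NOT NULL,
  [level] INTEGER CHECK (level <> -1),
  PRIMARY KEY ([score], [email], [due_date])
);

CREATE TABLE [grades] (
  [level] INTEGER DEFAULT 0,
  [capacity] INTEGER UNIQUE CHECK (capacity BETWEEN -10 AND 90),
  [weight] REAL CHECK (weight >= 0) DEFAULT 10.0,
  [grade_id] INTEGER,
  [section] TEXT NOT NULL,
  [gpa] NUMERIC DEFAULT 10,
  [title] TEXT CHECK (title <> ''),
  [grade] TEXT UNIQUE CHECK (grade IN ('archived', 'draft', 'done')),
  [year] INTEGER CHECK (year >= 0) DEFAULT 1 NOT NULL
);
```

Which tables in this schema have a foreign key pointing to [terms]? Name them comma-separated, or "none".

No REFERENCES clause anywhere in the schema names terms.

none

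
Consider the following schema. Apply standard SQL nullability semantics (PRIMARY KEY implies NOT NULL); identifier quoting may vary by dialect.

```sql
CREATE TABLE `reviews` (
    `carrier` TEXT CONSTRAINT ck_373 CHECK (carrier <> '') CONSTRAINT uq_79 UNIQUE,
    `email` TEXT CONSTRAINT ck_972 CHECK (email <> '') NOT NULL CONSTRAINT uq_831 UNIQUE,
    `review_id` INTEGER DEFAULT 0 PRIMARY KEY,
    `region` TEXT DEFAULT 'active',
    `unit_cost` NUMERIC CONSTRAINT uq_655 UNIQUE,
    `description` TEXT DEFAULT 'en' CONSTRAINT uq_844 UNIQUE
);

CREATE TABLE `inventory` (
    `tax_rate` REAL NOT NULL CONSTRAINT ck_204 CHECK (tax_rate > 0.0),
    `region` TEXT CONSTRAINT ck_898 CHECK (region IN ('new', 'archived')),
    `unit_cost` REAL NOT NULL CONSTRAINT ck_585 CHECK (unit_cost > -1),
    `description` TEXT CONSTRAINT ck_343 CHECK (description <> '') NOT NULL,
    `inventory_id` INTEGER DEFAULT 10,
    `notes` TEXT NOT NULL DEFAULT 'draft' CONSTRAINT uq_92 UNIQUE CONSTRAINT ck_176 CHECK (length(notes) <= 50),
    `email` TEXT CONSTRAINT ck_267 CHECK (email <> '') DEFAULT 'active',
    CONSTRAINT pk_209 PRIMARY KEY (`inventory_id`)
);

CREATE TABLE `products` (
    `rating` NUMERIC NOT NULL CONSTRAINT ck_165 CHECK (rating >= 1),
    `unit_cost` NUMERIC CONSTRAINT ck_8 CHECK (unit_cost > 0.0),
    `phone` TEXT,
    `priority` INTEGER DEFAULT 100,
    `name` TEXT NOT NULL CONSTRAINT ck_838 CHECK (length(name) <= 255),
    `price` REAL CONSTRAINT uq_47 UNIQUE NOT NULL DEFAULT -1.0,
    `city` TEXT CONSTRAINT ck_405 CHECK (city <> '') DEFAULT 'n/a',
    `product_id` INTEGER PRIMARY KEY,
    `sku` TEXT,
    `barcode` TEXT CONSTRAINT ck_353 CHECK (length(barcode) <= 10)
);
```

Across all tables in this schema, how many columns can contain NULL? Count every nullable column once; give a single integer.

reviews: 4 nullable (carrier, region, unit_cost, description — PK (review_id) and explicit NOT NULL columns excluded).
inventory: 2 nullable (region, email — PK (inventory_id) and explicit NOT NULL columns excluded).
products: 6 nullable (unit_cost, phone, priority, city, sku, barcode — PK (product_id) and explicit NOT NULL columns excluded).
Total: 4 + 2 + 6 = 12.

12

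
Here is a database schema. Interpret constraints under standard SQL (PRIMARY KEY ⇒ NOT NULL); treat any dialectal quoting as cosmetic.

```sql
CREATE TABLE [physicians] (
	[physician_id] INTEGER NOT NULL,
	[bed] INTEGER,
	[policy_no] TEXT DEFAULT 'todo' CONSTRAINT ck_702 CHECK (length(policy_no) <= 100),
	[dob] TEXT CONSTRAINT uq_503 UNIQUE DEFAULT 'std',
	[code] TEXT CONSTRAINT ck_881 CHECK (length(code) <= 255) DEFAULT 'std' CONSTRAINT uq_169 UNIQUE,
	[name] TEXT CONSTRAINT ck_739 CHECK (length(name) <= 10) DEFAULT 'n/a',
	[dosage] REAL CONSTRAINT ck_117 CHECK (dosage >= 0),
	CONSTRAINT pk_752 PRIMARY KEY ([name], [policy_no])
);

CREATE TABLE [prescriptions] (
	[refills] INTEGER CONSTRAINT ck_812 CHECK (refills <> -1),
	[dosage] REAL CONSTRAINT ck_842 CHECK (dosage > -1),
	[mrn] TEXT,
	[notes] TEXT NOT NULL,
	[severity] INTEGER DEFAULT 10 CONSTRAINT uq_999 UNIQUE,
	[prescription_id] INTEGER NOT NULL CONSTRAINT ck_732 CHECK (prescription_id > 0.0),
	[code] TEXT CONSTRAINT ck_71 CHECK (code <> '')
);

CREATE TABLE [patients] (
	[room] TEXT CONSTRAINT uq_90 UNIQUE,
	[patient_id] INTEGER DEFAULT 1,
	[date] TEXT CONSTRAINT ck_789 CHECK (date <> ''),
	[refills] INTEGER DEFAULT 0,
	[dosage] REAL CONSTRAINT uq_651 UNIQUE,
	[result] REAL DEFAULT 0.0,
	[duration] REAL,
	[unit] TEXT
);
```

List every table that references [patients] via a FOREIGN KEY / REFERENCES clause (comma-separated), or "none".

No REFERENCES clause anywhere in the schema names patients.

none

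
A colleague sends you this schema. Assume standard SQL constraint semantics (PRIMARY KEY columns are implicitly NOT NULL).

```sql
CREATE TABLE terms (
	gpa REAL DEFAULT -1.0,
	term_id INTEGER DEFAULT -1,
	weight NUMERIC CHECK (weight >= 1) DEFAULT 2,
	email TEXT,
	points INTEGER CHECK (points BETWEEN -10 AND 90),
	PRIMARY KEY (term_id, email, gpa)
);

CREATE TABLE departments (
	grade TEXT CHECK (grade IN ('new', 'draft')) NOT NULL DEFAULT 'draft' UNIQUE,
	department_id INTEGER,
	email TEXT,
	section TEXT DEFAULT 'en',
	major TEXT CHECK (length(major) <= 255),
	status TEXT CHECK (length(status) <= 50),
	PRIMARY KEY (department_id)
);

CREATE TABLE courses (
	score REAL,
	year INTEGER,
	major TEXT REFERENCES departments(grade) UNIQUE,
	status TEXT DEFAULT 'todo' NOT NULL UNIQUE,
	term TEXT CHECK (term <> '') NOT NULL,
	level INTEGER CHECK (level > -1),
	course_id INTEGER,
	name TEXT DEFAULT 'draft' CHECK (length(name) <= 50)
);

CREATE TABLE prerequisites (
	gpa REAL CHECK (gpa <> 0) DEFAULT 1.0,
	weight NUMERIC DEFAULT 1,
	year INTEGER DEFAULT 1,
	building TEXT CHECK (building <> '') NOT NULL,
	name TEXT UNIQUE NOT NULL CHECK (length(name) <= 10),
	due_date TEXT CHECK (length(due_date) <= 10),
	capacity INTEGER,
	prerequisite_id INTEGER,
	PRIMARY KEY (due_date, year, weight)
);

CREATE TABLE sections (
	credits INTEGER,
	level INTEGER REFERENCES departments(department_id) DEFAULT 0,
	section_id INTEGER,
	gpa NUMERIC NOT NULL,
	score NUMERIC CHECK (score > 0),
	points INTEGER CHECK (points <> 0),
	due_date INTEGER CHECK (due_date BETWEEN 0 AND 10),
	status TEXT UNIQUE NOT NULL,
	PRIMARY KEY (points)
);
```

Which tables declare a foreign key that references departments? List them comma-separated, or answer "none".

courses, sections

- courses.major references departments(grade).
- sections.level references departments(department_id).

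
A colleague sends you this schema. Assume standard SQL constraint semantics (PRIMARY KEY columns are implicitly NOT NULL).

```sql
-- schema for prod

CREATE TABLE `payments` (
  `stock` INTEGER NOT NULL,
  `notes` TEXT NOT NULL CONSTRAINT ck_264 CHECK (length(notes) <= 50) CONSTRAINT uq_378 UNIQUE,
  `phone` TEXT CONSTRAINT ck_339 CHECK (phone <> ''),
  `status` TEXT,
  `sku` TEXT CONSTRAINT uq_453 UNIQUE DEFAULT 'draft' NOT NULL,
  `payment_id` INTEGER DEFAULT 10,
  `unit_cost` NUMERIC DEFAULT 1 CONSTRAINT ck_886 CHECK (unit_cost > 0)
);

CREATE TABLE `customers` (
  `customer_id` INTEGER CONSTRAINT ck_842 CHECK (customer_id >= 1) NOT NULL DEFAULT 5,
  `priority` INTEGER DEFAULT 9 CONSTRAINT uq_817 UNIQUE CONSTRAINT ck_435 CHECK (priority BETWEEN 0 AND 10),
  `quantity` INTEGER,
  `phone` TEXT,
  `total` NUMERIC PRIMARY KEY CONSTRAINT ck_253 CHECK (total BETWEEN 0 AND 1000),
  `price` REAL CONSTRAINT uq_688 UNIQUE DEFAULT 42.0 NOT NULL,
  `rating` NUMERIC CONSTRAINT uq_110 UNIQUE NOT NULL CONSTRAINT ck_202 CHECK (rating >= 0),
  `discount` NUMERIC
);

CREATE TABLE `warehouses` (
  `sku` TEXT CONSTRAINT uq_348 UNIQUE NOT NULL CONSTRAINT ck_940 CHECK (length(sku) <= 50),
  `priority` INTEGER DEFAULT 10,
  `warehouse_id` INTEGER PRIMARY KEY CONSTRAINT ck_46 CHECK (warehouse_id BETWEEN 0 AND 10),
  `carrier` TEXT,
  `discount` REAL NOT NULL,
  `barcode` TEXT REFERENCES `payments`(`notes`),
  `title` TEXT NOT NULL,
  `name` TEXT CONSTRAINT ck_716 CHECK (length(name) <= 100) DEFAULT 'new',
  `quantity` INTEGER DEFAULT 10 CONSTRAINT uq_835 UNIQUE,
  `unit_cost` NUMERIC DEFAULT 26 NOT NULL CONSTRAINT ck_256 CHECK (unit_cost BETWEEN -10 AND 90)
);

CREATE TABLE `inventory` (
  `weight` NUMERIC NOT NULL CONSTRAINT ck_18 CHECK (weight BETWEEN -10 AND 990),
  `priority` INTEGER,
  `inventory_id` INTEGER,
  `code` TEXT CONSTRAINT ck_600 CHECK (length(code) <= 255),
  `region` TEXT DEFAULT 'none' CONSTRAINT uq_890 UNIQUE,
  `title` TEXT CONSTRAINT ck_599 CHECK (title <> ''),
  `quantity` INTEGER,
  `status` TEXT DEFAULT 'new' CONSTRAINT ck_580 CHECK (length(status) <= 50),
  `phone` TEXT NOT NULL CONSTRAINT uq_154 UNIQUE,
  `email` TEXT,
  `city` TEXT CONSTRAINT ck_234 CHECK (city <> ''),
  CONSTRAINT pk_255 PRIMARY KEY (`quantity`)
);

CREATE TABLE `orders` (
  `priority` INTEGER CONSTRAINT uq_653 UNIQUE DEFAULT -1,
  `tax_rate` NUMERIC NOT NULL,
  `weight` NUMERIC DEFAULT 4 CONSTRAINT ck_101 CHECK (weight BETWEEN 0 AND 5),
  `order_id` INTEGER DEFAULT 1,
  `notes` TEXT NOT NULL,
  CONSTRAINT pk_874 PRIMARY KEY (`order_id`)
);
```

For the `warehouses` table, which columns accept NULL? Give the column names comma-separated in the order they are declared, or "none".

- sku: declared NOT NULL → not nullable.
- priority: DEFAULT only fills an omitted column; an explicit NULL is still allowed → nullable.
- warehouse_id: part of the PRIMARY KEY, which implies NOT NULL → not nullable.
- carrier: no NOT NULL constraint applies → nullable.
- discount: declared NOT NULL → not nullable.
- barcode: a foreign key column may be NULL unless separately constrained → nullable.
- title: declared NOT NULL → not nullable.
- name: CHECK does not forbid NULL (a CHECK constraint passes when its expression is NULL) → nullable.
- quantity: UNIQUE does not imply NOT NULL → nullable.
- unit_cost: declared NOT NULL → not nullable.

priority, carrier, barcode, name, quantity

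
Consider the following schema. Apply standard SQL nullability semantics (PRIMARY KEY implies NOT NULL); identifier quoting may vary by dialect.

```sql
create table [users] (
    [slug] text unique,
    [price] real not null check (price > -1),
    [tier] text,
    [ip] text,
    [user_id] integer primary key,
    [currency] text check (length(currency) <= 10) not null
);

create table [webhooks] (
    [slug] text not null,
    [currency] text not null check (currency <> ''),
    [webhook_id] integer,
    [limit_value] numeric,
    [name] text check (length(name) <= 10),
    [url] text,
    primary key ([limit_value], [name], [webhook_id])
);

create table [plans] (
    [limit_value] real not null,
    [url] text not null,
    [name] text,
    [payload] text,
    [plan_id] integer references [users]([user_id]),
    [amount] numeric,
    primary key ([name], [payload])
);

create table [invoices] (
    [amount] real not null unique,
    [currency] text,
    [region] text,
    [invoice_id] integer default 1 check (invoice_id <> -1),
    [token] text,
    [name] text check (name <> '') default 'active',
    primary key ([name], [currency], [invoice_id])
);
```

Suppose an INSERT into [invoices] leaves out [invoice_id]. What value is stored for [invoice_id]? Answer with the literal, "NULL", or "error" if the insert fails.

1

invoice_id has an explicit DEFAULT 1.
When the column is omitted from an INSERT, that default is used.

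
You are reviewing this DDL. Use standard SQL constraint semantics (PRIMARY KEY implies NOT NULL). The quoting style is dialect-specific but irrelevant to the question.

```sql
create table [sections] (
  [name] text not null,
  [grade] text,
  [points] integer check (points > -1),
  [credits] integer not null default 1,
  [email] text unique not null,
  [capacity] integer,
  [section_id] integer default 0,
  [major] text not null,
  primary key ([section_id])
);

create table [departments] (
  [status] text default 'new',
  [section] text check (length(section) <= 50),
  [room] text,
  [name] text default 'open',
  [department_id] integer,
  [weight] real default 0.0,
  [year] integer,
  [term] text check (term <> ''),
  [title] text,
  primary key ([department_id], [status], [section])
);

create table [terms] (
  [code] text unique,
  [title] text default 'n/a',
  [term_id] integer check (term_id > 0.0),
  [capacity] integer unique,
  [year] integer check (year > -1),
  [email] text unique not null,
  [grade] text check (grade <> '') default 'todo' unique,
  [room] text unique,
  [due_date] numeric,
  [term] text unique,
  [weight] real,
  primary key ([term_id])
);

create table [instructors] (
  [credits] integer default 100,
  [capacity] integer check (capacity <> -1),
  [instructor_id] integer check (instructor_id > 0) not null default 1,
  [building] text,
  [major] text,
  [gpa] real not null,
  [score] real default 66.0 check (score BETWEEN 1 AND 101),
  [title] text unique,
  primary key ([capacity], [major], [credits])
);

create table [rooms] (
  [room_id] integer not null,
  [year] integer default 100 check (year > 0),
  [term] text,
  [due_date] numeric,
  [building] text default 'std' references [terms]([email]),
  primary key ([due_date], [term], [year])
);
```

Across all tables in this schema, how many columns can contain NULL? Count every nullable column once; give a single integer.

sections: 3 nullable (grade, points, capacity — PK (section_id) and explicit NOT NULL columns excluded).
departments: 6 nullable (room, name, weight, year, term, title — PK (department_id, status, section) and explicit NOT NULL columns excluded).
terms: 9 nullable (code, title, capacity, year, grade, room, due_date, term, weight — PK (term_id) and explicit NOT NULL columns excluded).
instructors: 3 nullable (building, score, title — PK (capacity, major, credits) and explicit NOT NULL columns excluded).
rooms: 1 nullable (building — PK (due_date, term, year) and explicit NOT NULL columns excluded).
Total: 3 + 6 + 9 + 3 + 1 = 22.

22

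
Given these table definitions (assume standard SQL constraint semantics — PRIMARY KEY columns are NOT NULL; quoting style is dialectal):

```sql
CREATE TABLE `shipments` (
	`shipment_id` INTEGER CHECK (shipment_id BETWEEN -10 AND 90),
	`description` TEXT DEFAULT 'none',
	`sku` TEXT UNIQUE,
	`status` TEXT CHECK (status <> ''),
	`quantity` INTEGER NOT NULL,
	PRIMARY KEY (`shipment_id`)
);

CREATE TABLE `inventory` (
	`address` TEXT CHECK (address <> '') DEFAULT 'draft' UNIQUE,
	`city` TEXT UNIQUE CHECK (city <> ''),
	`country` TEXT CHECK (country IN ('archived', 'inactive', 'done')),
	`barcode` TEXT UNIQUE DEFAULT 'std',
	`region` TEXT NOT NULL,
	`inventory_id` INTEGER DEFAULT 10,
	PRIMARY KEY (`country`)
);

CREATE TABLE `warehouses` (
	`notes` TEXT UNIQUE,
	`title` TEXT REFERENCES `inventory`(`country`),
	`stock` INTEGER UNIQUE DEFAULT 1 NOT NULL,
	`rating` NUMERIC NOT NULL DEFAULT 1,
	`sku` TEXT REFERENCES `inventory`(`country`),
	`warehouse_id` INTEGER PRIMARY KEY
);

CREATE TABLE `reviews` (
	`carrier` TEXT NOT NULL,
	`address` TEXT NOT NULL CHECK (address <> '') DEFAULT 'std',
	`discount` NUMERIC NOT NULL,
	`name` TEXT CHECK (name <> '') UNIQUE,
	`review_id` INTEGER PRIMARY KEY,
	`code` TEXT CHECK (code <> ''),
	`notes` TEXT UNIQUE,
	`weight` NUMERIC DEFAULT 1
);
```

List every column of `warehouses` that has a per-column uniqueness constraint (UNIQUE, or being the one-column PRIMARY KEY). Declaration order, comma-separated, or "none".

notes, stock, warehouse_id

- notes: declared UNIQUE → unique.
- title: no UNIQUE or single-column PK constraint.
- stock: declared UNIQUE → unique.
- rating: no UNIQUE or single-column PK constraint.
- sku: no UNIQUE or single-column PK constraint.
- warehouse_id: single-column PRIMARY KEY → unique.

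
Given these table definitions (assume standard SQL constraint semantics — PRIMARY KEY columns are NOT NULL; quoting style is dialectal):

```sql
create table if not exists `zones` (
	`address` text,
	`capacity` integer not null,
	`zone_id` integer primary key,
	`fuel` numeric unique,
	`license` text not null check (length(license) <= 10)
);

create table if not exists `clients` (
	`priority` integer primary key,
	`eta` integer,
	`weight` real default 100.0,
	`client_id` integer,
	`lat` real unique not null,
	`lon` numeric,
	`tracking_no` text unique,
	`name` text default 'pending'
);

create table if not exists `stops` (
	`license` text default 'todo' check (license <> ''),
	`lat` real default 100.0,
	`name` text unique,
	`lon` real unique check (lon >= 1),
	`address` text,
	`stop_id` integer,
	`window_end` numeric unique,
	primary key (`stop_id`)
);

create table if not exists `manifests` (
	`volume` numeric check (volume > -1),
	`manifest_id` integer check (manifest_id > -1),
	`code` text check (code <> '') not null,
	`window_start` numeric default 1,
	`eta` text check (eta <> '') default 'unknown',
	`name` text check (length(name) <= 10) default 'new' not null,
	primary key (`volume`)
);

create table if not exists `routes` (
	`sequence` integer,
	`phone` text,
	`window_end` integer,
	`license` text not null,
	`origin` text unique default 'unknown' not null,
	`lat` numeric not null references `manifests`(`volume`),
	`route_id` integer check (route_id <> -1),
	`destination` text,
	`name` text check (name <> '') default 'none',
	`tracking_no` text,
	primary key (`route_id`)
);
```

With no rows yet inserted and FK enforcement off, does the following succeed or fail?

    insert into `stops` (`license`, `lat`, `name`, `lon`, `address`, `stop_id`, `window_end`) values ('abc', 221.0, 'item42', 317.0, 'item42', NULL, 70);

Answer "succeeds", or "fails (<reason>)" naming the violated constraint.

fails (NOT NULL on stop_id)

stop_id is explicitly set to NULL, but stop_id is part of the PRIMARY KEY (implied NOT NULL).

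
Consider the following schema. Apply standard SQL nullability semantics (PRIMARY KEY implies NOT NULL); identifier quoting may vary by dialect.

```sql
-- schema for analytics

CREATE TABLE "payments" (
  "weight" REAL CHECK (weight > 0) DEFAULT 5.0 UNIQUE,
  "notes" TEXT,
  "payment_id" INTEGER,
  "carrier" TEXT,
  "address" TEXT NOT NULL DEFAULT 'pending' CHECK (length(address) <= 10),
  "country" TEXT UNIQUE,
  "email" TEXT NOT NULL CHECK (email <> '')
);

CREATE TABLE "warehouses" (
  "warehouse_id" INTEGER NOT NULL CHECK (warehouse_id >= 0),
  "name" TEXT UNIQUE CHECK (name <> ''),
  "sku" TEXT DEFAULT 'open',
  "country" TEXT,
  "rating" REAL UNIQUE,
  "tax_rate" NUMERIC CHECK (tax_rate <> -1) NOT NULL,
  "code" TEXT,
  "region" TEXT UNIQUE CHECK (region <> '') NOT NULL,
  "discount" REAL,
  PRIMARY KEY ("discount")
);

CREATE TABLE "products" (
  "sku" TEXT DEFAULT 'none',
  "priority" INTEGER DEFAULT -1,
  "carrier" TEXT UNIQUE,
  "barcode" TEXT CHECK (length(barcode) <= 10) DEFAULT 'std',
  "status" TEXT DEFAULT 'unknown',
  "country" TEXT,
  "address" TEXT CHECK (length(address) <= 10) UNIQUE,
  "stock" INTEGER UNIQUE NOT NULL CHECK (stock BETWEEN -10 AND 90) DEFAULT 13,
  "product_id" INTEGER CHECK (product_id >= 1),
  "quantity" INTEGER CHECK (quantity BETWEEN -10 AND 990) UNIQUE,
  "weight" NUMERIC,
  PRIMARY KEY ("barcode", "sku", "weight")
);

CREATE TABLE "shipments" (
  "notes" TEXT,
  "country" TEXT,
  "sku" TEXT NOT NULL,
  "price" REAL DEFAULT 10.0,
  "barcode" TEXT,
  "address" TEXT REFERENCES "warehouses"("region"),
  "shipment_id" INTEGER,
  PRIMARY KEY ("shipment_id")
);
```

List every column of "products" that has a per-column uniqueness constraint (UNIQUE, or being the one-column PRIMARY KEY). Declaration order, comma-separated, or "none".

carrier, address, stock, quantity

- sku: part of a composite PRIMARY KEY — only the tuple is unique, not this column on its own.
- priority: no UNIQUE or single-column PK constraint.
- carrier: declared UNIQUE → unique.
- barcode: part of a composite PRIMARY KEY — only the tuple is unique, not this column on its own.
- status: no UNIQUE or single-column PK constraint.
- country: no UNIQUE or single-column PK constraint.
- address: declared UNIQUE → unique.
- stock: declared UNIQUE → unique.
- product_id: no UNIQUE or single-column PK constraint.
- quantity: declared UNIQUE → unique.
- weight: part of a composite PRIMARY KEY — only the tuple is unique, not this column on its own.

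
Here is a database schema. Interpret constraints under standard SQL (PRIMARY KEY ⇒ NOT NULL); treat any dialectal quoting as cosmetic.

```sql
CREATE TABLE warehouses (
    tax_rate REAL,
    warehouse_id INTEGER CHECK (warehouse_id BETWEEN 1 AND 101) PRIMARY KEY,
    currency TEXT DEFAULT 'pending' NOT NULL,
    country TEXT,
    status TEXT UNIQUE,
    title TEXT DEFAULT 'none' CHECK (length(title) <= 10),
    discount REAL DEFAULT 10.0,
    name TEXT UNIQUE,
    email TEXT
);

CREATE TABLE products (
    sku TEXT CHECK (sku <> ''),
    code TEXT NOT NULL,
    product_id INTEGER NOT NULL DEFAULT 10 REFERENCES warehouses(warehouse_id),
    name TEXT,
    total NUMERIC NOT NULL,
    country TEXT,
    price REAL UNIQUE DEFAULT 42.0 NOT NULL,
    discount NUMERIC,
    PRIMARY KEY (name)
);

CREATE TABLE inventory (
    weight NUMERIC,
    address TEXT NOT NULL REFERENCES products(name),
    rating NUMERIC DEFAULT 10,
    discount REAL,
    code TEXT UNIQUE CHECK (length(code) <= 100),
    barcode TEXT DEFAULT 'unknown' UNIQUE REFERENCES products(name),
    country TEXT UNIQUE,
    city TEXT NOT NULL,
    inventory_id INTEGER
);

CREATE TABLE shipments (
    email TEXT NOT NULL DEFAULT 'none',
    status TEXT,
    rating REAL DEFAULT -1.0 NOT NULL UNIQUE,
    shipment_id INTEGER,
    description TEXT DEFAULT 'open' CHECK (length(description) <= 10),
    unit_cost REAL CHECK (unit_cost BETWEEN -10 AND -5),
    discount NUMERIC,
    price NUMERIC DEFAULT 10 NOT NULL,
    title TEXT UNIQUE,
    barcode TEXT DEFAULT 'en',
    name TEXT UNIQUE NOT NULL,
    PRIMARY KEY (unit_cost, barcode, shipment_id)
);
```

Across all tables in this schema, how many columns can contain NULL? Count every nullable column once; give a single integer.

warehouses: 7 nullable (tax_rate, country, status, title, discount, name, email — PK (warehouse_id) and explicit NOT NULL columns excluded).
products: 3 nullable (sku, country, discount — PK (name) and explicit NOT NULL columns excluded).
inventory: 7 nullable (weight, rating, discount, code, barcode, country, inventory_id — PK none and explicit NOT NULL columns excluded).
shipments: 4 nullable (status, description, discount, title — PK (unit_cost, barcode, shipment_id) and explicit NOT NULL columns excluded).
Total: 7 + 3 + 7 + 4 = 21.

21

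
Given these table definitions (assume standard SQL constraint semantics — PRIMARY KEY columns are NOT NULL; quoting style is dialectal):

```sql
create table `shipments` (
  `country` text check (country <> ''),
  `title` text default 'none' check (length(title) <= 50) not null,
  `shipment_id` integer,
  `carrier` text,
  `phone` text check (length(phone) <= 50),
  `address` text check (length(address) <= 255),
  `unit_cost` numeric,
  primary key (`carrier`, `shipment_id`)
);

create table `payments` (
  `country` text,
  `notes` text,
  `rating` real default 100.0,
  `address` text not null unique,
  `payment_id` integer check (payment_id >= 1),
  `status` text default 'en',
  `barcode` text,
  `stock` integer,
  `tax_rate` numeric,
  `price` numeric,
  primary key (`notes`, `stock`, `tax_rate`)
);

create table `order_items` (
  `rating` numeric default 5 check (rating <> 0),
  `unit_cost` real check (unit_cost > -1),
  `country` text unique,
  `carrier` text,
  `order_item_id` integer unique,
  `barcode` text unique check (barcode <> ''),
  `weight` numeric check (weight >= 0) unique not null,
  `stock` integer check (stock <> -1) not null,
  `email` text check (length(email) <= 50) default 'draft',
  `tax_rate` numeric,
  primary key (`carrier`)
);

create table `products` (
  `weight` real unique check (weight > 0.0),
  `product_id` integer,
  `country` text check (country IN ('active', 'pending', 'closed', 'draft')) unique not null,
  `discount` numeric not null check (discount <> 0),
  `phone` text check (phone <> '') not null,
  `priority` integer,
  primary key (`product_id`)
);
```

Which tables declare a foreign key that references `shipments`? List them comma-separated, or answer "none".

none

No REFERENCES clause anywhere in the schema names shipments.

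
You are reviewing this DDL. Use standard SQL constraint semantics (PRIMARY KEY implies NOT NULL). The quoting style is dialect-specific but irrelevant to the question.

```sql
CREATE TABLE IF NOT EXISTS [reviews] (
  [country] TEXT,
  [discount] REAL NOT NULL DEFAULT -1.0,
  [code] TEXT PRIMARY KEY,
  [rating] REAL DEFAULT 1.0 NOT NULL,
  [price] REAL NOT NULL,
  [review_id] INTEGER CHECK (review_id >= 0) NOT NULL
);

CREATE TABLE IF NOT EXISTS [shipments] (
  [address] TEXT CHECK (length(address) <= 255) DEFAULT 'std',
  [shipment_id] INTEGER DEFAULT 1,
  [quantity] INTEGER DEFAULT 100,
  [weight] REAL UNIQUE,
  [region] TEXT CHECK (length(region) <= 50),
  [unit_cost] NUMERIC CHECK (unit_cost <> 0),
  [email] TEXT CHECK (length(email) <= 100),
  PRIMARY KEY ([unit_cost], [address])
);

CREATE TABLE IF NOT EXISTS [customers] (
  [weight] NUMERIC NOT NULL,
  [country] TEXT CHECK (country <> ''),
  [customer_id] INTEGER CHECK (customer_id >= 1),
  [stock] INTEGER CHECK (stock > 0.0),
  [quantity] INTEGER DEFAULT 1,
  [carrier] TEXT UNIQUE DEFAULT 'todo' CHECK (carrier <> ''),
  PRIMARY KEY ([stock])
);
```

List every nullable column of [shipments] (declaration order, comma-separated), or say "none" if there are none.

shipment_id, quantity, weight, region, email

- address: part of the PRIMARY KEY, which implies NOT NULL → not nullable.
- shipment_id: DEFAULT only fills an omitted column; an explicit NULL is still allowed → nullable.
- quantity: DEFAULT only fills an omitted column; an explicit NULL is still allowed → nullable.
- weight: UNIQUE does not imply NOT NULL → nullable.
- region: CHECK does not forbid NULL (a CHECK constraint passes when its expression is NULL) → nullable.
- unit_cost: part of the PRIMARY KEY, which implies NOT NULL → not nullable.
- email: CHECK does not forbid NULL (a CHECK constraint passes when its expression is NULL) → nullable.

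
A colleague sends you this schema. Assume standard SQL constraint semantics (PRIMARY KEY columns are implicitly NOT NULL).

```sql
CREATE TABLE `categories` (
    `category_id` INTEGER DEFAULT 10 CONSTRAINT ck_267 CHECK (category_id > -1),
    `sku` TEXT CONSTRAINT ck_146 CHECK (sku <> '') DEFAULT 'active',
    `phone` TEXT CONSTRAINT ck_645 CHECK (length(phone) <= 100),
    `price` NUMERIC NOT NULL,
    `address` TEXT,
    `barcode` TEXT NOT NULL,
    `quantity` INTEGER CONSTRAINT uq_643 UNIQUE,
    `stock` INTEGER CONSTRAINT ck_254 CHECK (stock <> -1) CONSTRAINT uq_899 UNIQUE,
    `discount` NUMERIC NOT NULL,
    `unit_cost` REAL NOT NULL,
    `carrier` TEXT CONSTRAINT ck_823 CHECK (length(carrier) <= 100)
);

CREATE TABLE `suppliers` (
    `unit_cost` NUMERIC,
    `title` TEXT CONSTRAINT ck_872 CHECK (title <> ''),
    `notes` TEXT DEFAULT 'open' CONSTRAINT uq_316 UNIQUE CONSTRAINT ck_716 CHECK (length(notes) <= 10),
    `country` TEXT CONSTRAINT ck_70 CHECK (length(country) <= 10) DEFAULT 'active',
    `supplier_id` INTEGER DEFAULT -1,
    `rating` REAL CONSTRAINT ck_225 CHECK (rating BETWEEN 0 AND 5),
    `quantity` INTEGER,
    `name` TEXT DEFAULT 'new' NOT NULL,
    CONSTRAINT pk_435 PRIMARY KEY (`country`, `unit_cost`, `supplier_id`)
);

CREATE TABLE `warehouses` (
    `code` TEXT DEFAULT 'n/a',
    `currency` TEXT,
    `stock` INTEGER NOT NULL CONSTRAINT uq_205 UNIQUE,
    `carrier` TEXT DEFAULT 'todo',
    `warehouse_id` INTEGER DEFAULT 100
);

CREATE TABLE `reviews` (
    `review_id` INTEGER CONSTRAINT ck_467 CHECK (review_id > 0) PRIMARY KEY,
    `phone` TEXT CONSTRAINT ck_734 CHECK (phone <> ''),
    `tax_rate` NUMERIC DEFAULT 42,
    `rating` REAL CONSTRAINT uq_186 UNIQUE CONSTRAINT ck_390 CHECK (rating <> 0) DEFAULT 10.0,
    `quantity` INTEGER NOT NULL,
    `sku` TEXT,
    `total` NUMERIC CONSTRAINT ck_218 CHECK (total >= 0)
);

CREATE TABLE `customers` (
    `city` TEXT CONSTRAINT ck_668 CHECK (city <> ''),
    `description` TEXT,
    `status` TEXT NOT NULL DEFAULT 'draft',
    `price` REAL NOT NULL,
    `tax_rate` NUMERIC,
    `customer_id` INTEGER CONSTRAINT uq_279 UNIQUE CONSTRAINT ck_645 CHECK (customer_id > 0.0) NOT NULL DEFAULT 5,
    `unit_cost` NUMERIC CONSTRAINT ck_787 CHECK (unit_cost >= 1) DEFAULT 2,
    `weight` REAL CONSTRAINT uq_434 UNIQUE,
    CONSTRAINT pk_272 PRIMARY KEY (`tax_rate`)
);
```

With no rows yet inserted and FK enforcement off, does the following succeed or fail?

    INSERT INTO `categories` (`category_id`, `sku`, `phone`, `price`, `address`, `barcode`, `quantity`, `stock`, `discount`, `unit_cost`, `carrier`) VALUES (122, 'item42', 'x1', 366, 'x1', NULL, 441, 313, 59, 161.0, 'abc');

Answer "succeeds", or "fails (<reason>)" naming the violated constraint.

fails (NOT NULL on barcode)

barcode is explicitly set to NULL, but barcode is declared NOT NULL.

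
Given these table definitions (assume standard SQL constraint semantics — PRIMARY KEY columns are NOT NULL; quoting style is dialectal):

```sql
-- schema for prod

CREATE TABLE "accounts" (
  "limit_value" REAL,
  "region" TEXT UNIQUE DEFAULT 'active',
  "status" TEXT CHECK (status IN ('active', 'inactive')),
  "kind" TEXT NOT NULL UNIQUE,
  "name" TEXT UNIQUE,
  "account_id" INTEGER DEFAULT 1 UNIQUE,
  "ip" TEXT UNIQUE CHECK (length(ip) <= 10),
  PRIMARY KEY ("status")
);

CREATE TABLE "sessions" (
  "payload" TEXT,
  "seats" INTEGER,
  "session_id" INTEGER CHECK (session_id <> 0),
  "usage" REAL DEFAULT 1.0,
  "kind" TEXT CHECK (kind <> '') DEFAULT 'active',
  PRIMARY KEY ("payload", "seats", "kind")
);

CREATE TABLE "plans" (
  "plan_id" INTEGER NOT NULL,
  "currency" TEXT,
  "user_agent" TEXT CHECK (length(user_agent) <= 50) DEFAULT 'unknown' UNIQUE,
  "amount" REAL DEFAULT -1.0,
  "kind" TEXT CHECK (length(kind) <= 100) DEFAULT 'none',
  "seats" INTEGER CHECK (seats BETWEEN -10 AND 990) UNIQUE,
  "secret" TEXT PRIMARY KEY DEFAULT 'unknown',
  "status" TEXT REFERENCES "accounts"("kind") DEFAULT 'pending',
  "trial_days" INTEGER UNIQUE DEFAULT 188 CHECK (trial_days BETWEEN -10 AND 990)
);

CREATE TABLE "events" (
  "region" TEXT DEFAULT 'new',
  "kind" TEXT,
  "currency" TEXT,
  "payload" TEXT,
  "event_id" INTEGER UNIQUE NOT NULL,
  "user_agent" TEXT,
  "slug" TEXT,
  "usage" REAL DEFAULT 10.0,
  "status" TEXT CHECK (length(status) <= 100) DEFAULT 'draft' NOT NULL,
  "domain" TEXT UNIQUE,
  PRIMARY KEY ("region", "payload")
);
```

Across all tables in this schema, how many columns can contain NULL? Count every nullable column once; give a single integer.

accounts: 5 nullable (limit_value, region, name, account_id, ip — PK (status) and explicit NOT NULL columns excluded).
sessions: 2 nullable (session_id, usage — PK (payload, seats, kind) and explicit NOT NULL columns excluded).
plans: 7 nullable (currency, user_agent, amount, kind, seats, status, trial_days — PK (secret) and explicit NOT NULL columns excluded).
events: 6 nullable (kind, currency, user_agent, slug, usage, domain — PK (region, payload) and explicit NOT NULL columns excluded).
Total: 5 + 2 + 7 + 6 = 20.

20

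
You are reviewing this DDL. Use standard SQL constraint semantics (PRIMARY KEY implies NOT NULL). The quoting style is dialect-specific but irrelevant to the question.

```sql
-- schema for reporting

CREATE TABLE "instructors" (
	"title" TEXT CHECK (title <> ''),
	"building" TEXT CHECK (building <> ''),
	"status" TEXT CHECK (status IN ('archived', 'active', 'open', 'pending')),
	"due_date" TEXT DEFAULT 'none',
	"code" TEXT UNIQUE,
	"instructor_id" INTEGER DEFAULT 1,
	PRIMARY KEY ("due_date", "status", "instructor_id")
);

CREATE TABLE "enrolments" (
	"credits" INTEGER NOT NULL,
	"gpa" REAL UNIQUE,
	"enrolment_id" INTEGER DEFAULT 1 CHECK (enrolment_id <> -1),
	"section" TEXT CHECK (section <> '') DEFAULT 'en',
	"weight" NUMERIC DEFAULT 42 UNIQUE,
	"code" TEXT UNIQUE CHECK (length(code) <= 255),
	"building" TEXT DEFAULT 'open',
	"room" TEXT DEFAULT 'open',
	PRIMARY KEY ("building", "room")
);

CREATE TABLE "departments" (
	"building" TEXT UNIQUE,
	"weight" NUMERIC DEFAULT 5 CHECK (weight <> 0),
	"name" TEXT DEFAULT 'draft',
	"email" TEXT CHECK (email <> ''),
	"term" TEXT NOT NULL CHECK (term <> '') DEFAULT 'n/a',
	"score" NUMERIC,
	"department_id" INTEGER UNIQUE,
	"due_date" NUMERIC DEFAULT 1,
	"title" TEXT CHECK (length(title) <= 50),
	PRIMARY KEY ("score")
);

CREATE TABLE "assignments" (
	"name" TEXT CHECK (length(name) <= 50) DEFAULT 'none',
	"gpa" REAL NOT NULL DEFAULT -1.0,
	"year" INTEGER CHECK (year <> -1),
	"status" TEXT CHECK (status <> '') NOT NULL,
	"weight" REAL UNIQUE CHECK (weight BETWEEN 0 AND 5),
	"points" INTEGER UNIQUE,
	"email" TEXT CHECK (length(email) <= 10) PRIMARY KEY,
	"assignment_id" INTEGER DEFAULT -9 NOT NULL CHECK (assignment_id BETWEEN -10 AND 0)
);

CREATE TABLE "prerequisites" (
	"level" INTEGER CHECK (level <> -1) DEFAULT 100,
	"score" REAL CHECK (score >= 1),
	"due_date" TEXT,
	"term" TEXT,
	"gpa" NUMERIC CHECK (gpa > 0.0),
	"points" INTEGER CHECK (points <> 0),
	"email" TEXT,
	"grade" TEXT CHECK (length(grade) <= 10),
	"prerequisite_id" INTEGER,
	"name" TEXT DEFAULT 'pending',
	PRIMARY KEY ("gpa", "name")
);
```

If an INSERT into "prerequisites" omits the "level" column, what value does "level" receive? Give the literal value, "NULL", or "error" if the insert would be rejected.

100

level has an explicit DEFAULT 100.
When the column is omitted from an INSERT, that default is used.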